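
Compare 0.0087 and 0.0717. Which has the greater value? 0.0717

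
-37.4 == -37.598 False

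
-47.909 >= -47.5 False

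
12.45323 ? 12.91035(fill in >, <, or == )<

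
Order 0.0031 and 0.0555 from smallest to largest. 0.0031, 0.0555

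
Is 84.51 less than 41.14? No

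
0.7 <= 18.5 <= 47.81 True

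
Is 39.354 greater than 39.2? Yes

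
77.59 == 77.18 False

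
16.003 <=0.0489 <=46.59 False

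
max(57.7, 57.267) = 57.7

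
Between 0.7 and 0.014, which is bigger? 0.7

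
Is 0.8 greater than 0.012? Yes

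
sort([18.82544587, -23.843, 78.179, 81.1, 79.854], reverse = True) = [81.1, 79.854, 78.179, 18.82544587, -23.843]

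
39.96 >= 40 False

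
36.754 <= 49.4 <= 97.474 True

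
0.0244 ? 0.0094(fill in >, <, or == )>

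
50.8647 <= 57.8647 True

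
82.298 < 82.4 True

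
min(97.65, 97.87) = 97.65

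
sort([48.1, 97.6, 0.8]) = [0.8, 48.1, 97.6]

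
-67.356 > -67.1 False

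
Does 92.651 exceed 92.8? No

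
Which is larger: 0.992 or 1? 1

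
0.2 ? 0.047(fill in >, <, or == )>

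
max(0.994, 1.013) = 1.013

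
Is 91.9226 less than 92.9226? Yes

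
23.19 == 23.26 False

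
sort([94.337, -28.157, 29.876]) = [-28.157, 29.876, 94.337]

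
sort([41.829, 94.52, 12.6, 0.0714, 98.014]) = [0.0714, 12.6, 41.829, 94.52, 98.014]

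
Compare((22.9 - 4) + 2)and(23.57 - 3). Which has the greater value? ((22.9 - 4) + 2)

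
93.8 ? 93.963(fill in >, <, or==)<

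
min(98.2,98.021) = 98.021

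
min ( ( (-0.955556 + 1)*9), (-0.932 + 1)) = 0.068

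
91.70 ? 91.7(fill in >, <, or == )==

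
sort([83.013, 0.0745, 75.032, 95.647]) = [0.0745, 75.032, 83.013, 95.647]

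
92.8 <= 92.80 True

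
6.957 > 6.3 True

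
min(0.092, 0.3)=0.092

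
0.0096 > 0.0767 False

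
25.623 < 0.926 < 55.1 False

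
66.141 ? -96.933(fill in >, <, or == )>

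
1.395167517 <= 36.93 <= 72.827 True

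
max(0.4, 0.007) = 0.4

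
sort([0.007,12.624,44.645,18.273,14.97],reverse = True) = [44.645,18.273,14.97,12.624,0.007]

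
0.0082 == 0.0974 False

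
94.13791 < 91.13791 False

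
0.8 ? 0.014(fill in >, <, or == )>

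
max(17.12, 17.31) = 17.31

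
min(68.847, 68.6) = 68.6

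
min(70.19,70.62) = 70.19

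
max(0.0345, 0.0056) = 0.0345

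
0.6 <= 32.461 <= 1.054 False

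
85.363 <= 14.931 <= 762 False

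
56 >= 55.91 True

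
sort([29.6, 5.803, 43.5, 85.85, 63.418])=[5.803, 29.6, 43.5, 63.418, 85.85]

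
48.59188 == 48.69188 False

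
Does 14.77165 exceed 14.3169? Yes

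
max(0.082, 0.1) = 0.1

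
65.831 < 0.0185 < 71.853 False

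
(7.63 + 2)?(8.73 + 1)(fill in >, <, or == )<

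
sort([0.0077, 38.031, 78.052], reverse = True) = [78.052, 38.031, 0.0077]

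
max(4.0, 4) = 4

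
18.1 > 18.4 False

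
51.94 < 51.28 False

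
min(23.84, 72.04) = 23.84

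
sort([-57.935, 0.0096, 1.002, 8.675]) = [-57.935, 0.0096, 1.002, 8.675]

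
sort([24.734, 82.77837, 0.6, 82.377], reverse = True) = [82.77837, 82.377, 24.734, 0.6]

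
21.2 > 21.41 False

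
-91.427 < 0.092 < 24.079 True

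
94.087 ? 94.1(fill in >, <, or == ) <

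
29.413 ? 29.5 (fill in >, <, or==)<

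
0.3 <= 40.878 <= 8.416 False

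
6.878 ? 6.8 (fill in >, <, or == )>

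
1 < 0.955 False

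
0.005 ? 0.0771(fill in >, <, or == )<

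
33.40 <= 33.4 True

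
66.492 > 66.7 False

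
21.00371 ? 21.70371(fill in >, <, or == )<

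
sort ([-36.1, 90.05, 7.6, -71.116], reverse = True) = [90.05, 7.6, -36.1, -71.116]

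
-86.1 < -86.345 False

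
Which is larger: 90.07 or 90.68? 90.68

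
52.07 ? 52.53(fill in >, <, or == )<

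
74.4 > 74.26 True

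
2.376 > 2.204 True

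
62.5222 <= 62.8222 True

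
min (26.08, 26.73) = 26.08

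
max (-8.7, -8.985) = -8.7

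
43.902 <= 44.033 True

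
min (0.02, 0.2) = 0.02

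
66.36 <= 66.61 True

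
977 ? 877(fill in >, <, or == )>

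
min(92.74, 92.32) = 92.32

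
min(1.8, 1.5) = 1.5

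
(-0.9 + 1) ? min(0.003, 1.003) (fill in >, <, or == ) >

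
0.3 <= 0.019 False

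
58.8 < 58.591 False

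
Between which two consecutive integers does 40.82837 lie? 40 and 41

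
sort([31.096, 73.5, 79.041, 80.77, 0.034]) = [0.034, 31.096, 73.5, 79.041, 80.77]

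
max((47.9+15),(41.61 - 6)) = 62.9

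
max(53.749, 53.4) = 53.749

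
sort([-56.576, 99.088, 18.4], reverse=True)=[99.088, 18.4, -56.576]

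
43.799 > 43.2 True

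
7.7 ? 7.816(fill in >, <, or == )<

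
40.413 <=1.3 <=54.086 False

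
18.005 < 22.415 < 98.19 True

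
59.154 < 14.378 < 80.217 False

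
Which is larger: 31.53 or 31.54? 31.54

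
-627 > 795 False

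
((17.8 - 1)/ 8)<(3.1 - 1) False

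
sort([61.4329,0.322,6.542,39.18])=[0.322,6.542,39.18,61.4329]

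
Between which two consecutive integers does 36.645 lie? 36 and 37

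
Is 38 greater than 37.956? Yes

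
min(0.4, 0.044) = 0.044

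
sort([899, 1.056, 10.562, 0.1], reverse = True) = [899, 10.562, 1.056, 0.1]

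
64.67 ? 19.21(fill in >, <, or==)>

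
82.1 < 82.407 True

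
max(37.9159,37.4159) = 37.9159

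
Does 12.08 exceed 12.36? No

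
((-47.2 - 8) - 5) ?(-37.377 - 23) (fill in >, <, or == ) >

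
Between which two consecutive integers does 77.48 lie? 77 and 78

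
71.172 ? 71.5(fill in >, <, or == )<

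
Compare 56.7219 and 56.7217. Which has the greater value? 56.7219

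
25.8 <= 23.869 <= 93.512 False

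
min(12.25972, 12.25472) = 12.25472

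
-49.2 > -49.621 True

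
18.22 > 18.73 False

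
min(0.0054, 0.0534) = 0.0054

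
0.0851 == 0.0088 False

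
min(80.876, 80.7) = 80.7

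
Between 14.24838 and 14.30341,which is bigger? 14.30341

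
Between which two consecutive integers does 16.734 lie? 16 and 17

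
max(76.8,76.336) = 76.8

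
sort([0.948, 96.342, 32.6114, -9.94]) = [-9.94, 0.948, 32.6114, 96.342]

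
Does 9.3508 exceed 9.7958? No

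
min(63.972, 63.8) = 63.8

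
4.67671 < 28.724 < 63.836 True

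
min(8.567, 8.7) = 8.567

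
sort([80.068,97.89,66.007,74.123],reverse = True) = [97.89,80.068,74.123,66.007]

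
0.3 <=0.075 False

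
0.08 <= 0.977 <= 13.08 True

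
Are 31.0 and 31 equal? Yes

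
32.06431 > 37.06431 False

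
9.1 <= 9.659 True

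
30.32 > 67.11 False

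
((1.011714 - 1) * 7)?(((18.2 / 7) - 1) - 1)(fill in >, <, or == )<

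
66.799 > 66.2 True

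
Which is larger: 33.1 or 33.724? 33.724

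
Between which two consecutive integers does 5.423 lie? 5 and 6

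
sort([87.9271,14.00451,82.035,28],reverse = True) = [87.9271,82.035,28,14.00451]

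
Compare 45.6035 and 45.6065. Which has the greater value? 45.6065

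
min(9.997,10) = 9.997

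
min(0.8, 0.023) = 0.023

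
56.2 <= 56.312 True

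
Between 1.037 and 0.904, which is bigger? 1.037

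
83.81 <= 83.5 False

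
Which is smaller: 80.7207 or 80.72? 80.72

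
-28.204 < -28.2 True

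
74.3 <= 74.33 True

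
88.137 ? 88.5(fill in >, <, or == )<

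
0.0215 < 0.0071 False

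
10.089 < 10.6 True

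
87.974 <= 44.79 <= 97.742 False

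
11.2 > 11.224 False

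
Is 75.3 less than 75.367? Yes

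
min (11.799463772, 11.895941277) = 11.799463772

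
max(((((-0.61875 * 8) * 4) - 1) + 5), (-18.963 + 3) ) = -15.8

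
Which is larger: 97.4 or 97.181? 97.4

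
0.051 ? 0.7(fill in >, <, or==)<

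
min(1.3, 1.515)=1.3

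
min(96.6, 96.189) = 96.189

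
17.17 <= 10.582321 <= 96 False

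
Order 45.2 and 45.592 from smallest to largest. 45.2, 45.592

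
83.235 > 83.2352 False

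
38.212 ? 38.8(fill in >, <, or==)<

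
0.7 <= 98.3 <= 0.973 False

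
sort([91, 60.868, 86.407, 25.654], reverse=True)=[91, 86.407, 60.868, 25.654]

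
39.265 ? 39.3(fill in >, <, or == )<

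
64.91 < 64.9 False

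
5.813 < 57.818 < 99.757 True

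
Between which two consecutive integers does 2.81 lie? 2 and 3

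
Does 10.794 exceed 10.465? Yes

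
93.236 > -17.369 True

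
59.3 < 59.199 False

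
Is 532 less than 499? No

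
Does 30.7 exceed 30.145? Yes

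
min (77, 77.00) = 77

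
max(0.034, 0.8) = 0.8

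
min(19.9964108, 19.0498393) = 19.0498393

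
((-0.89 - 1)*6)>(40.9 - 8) False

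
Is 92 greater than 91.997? Yes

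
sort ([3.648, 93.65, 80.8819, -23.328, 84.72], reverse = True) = [93.65, 84.72, 80.8819, 3.648, -23.328]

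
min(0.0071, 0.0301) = 0.0071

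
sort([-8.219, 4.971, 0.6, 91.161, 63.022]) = [-8.219, 0.6, 4.971, 63.022, 91.161]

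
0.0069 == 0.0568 False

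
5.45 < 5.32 False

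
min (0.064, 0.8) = 0.064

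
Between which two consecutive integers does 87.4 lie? 87 and 88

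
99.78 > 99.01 True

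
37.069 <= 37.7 True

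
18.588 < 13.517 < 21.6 False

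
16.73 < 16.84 True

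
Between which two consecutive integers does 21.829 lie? 21 and 22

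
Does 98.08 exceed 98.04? Yes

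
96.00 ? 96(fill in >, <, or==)==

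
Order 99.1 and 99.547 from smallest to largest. 99.1, 99.547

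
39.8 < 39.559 False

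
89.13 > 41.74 True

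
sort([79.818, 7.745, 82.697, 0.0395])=[0.0395, 7.745, 79.818, 82.697]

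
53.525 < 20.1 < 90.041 False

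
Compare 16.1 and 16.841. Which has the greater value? 16.841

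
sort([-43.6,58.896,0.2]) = [-43.6,0.2,58.896]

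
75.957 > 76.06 False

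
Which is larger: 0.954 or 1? 1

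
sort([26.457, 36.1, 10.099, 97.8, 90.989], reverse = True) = [97.8, 90.989, 36.1, 26.457, 10.099]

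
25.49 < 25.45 False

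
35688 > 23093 True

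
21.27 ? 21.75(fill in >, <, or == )<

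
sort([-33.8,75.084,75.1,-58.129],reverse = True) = [75.1,75.084,-33.8,-58.129]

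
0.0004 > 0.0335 False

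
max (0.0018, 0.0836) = 0.0836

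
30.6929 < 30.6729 False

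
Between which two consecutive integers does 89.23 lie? 89 and 90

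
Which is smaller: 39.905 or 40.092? 39.905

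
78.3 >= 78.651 False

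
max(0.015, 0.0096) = 0.015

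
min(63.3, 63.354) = 63.3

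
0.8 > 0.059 True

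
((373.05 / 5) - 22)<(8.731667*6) False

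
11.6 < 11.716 True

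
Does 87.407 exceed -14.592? Yes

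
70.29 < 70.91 True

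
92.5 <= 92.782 True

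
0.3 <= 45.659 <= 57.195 True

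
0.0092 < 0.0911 True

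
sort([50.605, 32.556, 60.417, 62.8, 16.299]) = [16.299, 32.556, 50.605, 60.417, 62.8]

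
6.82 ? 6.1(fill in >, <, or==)>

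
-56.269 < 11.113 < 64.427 True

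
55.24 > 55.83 False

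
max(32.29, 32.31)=32.31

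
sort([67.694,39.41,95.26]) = [39.41,67.694,95.26]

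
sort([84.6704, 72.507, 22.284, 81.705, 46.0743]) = [22.284, 46.0743, 72.507, 81.705, 84.6704]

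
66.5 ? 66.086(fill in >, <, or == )>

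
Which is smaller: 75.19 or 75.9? 75.19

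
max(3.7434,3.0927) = 3.7434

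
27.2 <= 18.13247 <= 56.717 False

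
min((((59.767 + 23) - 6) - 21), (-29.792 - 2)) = -31.792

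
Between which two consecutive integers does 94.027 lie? 94 and 95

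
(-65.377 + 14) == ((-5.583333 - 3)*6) False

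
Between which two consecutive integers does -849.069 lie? -850 and -849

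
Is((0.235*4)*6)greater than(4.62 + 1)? Yes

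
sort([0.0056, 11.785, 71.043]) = [0.0056, 11.785, 71.043]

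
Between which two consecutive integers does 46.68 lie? 46 and 47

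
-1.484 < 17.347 True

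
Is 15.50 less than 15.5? No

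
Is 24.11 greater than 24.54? No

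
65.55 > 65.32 True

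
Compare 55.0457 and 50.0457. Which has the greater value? 55.0457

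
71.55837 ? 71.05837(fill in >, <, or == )>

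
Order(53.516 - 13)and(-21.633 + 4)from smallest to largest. (-21.633 + 4), (53.516 - 13)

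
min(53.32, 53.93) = 53.32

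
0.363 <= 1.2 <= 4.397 True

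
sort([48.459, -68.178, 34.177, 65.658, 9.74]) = [-68.178, 9.74, 34.177, 48.459, 65.658]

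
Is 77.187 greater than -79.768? Yes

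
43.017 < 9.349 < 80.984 False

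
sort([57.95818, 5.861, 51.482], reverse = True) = [57.95818, 51.482, 5.861]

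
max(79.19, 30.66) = 79.19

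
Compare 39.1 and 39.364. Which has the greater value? 39.364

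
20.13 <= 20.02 False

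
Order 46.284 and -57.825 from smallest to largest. -57.825, 46.284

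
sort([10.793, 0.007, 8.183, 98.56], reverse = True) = [98.56, 10.793, 8.183, 0.007]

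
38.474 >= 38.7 False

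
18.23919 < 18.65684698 True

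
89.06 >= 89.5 False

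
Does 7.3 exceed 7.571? No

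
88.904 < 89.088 True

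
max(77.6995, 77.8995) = 77.8995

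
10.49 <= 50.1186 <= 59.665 True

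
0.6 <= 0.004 False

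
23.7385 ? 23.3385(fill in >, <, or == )>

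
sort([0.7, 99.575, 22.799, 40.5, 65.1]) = [0.7, 22.799, 40.5, 65.1, 99.575]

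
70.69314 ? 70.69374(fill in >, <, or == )<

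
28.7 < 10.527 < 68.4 False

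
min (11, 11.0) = 11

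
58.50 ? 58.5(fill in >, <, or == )==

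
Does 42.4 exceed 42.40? No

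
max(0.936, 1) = 1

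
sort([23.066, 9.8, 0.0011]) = [0.0011, 9.8, 23.066]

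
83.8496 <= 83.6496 False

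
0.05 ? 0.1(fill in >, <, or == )<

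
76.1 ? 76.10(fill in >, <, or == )==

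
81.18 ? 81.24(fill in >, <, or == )<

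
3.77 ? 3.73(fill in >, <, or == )>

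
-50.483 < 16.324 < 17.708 True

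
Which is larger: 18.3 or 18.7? 18.7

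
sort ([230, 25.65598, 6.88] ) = [6.88, 25.65598, 230]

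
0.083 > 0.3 False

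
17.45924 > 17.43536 True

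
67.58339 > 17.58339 True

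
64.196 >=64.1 True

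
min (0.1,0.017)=0.017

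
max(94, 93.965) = 94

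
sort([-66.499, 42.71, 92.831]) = [-66.499, 42.71, 92.831]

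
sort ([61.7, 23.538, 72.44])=[23.538, 61.7, 72.44]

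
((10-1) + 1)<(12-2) False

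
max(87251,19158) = 87251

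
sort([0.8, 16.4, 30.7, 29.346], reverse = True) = [30.7, 29.346, 16.4, 0.8]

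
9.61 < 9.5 False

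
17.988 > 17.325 True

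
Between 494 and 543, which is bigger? 543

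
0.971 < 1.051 True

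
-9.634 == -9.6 False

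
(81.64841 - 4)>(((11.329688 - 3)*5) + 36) False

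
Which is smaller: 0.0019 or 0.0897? 0.0019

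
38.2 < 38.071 False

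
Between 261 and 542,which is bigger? 542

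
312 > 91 True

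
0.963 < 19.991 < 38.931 True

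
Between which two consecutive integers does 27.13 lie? 27 and 28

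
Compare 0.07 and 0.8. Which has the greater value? 0.8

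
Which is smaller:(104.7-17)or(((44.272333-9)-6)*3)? (104.7-17)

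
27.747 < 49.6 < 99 True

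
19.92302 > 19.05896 True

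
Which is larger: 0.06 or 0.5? 0.5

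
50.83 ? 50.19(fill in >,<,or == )>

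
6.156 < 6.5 True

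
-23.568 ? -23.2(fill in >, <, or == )<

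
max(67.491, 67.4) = 67.491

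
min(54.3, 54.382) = 54.3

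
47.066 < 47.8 True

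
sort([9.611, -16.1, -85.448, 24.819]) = [-85.448, -16.1, 9.611, 24.819]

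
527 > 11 True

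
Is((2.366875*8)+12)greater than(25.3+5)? Yes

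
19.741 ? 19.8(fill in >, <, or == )<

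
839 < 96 False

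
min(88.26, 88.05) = 88.05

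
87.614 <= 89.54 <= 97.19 True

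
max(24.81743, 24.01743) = 24.81743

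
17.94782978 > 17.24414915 True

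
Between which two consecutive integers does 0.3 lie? 0 and 1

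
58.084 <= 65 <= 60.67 False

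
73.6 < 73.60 False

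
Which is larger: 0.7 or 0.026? 0.7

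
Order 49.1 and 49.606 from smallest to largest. 49.1, 49.606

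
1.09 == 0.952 False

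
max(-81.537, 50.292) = 50.292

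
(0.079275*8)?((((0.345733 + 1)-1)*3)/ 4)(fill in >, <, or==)>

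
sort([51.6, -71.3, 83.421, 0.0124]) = [-71.3, 0.0124, 51.6, 83.421]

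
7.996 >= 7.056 True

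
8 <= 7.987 False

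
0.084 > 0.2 False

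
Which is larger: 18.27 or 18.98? 18.98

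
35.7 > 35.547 True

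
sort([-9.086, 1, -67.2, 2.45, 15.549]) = [-67.2, -9.086, 1, 2.45, 15.549]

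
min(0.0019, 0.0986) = 0.0019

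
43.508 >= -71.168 True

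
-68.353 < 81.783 True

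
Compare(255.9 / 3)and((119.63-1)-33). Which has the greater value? ((119.63-1)-33)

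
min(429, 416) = 416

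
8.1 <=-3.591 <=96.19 False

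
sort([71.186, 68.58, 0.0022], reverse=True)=[71.186, 68.58, 0.0022]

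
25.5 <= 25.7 True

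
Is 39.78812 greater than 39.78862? No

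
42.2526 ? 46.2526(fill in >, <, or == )<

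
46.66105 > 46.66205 False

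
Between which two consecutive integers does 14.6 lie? 14 and 15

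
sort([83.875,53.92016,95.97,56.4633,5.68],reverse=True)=[95.97,83.875,56.4633,53.92016,5.68]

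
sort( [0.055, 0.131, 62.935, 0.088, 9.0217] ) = [0.055, 0.088, 0.131, 9.0217, 62.935]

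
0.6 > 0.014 True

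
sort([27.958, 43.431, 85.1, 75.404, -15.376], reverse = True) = [85.1, 75.404, 43.431, 27.958, -15.376]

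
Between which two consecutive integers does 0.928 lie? 0 and 1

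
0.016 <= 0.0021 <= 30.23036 False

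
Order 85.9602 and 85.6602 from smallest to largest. 85.6602, 85.9602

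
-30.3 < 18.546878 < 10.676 False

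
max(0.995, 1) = 1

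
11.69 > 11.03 True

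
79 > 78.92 True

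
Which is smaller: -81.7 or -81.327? -81.7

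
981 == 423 False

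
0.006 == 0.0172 False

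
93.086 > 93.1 False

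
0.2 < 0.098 False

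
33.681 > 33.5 True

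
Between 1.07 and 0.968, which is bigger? 1.07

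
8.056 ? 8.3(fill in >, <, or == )<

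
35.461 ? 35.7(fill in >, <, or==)<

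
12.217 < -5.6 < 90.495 False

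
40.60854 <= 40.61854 True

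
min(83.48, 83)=83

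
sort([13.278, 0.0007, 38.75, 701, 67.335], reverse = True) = [701, 67.335, 38.75, 13.278, 0.0007]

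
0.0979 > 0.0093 True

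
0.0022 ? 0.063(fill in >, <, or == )<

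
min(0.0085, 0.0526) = 0.0085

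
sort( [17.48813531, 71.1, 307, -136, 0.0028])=[-136, 0.0028, 17.48813531, 71.1, 307]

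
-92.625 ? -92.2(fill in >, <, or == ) <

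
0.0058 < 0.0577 True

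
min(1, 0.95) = 0.95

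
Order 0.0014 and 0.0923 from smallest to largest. 0.0014, 0.0923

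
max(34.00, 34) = 34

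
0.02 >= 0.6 False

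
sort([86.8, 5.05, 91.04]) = [5.05, 86.8, 91.04]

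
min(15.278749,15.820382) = 15.278749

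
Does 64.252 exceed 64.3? No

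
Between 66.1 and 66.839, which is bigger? 66.839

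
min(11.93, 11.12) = 11.12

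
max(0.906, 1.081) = 1.081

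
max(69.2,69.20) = 69.20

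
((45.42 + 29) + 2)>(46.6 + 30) False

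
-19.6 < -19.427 True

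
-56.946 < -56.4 True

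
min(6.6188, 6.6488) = 6.6188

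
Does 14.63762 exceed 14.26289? Yes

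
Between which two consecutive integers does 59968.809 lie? 59968 and 59969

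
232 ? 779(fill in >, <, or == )<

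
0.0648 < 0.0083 False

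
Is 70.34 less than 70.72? Yes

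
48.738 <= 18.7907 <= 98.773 False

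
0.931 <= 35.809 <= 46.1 True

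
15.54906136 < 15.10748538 False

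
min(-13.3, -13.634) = -13.634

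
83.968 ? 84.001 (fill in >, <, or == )<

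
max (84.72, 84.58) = 84.72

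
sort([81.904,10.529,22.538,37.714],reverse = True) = [81.904,37.714,22.538,10.529]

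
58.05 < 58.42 True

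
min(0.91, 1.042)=0.91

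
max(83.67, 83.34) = 83.67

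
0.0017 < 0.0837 True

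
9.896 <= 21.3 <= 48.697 True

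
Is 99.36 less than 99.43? Yes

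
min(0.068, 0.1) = 0.068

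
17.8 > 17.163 True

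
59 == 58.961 False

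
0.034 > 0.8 False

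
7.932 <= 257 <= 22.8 False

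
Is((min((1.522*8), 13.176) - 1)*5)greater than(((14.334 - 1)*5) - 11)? Yes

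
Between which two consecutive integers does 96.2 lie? 96 and 97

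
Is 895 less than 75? No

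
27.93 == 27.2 False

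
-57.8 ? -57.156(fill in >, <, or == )<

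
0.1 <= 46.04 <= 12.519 False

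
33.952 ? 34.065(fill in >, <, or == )<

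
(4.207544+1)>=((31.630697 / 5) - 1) False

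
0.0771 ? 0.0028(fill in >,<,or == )>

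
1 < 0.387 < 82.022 False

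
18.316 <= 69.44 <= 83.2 True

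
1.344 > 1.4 False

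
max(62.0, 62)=62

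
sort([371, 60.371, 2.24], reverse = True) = [371, 60.371, 2.24]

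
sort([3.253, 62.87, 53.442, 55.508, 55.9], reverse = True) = [62.87, 55.9, 55.508, 53.442, 3.253]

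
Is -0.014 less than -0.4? No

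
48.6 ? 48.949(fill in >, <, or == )<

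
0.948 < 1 True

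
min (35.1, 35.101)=35.1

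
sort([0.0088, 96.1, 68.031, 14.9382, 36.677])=[0.0088, 14.9382, 36.677, 68.031, 96.1]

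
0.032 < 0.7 True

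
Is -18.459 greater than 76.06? No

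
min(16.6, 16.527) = 16.527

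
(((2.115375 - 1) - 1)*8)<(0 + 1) True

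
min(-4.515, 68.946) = -4.515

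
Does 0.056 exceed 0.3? No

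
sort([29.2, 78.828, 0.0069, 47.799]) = [0.0069, 29.2, 47.799, 78.828]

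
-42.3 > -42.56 True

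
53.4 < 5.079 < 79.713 False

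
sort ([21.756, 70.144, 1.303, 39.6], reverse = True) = [70.144, 39.6, 21.756, 1.303]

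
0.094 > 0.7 False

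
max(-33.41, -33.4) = -33.4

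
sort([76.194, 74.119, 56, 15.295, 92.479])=[15.295, 56, 74.119, 76.194, 92.479]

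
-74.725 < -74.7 True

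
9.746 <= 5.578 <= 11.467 False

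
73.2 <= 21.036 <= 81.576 False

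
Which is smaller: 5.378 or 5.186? 5.186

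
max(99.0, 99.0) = 99.0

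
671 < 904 True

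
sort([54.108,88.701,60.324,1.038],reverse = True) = [88.701,60.324,54.108,1.038]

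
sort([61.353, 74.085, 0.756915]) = [0.756915, 61.353, 74.085]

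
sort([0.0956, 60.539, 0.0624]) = [0.0624, 0.0956, 60.539]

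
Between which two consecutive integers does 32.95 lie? 32 and 33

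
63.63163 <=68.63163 True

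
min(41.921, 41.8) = 41.8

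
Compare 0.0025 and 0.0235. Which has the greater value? 0.0235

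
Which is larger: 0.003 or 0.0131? 0.0131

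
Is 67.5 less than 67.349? No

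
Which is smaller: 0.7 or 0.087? 0.087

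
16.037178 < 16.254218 True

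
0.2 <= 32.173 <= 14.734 False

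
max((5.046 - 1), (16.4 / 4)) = 4.1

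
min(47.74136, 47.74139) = 47.74136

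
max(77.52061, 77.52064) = 77.52064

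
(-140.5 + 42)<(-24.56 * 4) True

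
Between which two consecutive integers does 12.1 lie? 12 and 13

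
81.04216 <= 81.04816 True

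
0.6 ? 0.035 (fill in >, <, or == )>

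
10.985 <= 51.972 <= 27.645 False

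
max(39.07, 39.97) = 39.97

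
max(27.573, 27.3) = 27.573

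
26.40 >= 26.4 True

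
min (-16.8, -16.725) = -16.8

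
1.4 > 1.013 True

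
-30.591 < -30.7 False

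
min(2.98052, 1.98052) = 1.98052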